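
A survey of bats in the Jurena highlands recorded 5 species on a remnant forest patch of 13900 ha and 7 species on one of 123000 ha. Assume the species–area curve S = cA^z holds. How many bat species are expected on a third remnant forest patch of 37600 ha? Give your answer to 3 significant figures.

z = ln(7/5) / ln(123000/13900) = 0.3365 / 2.1803 = 0.1543
c = 5 / 13900^0.1543 = 5 / 4.359 = 1.147
S₃ = 1.147 × 37600^0.1543 = 1.147 × 5.082 ≈ 5.83

5.83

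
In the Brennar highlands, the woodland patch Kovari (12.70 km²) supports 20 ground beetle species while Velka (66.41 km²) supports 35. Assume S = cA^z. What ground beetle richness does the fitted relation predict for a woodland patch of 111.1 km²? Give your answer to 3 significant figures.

z = ln(35/20) / ln(66.41/12.7) = 0.5596 / 1.6542 = 0.3383
c = 20 / 12.7^0.3383 = 20 / 2.363 = 8.465
S₃ = 8.465 × 111.1^0.3383 = 8.465 × 4.921 ≈ 41.66

41.7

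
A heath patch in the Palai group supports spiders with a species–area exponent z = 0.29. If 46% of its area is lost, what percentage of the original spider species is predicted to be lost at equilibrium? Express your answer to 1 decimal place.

S_new/S_old = (A_new/A_old)^z = 0.54^0.29
= exp(0.29 × ln 0.54) = exp(0.29 × -0.6162) = exp(-0.1787) ≈ 0.8364
Fraction lost = 1 − 0.8364 = 0.1636

16.4%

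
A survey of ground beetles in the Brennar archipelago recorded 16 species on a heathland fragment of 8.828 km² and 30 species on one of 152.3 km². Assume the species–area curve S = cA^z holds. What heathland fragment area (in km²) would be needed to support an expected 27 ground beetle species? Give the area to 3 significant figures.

94.5 km²

z = ln(30/16) / ln(152.3/8.828) = 0.6286 / 2.8479 = 0.2207
c = 16 / 8.828^0.2207 = 16 / 1.617 = 9.893
A = (27/9.893)^(1/0.2207) ⇒ ln A = ln(2.729)/0.2207 = 4.5485
A = e^4.5485 ≈ 94.49 km²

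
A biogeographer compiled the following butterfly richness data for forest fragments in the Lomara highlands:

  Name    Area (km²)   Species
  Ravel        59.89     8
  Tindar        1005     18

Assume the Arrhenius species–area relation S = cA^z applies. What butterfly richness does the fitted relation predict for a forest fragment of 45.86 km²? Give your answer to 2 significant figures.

7.4

z = ln(18/8) / ln(1005/59.89) = 0.8109 / 2.8202 = 0.2875
c = 8 / 59.89^0.2875 = 8 / 3.244 = 2.466
S₃ = 2.466 × 45.86^0.2875 = 2.466 × 3.004 ≈ 7.409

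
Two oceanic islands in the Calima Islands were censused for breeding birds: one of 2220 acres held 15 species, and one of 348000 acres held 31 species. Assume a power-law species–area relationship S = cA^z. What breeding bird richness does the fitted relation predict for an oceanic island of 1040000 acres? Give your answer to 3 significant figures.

36.3

z = ln(31/15) / ln(348000/2220) = 0.7259 / 5.0547 = 0.1436
c = 15 / 2220^0.1436 = 15 / 3.024 = 4.96
S₃ = 4.96 × 1040000^0.1436 = 4.96 × 7.314 ≈ 36.28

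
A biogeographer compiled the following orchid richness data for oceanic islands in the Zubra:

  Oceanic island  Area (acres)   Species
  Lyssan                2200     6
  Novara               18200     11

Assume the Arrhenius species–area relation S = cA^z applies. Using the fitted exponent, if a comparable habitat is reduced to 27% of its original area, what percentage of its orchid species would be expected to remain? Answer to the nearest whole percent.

z = ln(11/6) / ln(18200/2200) = 0.6061 / 2.1130 = 0.2869
S_new/S_old = (A_new/A_old)^z = 0.27^0.2869 = exp(0.2869 × -1.3093) = 0.6869

69%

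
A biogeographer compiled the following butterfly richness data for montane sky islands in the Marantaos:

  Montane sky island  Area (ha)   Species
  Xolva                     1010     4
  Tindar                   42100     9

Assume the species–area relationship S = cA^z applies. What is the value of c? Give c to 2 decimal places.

z = ln(S₂/S₁) / ln(A₂/A₁) = ln(9/4) / ln(42100/1010) = 0.8109 / 3.7301 = 0.2174
c = S₁ / A₁^z = 4 / 1010^0.2174 = 4 / 4.499 = 0.889

0.89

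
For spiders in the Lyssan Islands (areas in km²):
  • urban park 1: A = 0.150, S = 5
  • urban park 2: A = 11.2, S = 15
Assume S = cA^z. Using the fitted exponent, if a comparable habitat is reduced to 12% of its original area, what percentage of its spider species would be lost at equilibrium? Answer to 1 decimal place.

41.7%

z = ln(15/5) / ln(11.2/0.15) = 1.0986 / 4.3130 = 0.2547
S_new/S_old = (A_new/A_old)^z = 0.12^0.2547 = exp(0.2547 × -2.1203) = 0.5827
Fraction lost = 1 − 0.5827 = 0.4173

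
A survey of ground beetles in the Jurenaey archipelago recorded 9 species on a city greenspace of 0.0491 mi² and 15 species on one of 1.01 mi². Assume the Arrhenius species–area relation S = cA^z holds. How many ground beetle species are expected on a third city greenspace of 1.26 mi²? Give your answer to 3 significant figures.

15.6

z = ln(15/9) / ln(1.01/0.0491) = 0.5108 / 3.0238 = 0.1689
c = 9 / 0.0491^0.1689 = 9 / 0.601 = 14.97
S₃ = 14.97 × 1.26^0.1689 = 14.97 × 1.04 ≈ 15.57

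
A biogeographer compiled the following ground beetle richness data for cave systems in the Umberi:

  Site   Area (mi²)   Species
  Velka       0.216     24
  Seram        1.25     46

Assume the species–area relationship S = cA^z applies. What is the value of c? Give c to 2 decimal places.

42.35

z = ln(S₂/S₁) / ln(A₂/A₁) = ln(46/24) / ln(1.25/0.216) = 0.6506 / 1.7556 = 0.3706
c = S₁ / A₁^z = 24 / 0.216^0.3706 = 24 / 0.5667 = 42.35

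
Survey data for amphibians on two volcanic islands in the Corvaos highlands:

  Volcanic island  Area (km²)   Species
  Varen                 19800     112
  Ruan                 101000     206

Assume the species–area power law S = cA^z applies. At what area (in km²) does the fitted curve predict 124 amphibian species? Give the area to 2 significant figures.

26000 km²

z = ln(206/112) / ln(101000/19800) = 0.6094 / 1.6294 = 0.3740
c = 112 / 19800^0.3740 = 112 / 40.45 = 2.769
A = (124/2.769)^(1/0.3740) ⇒ ln A = ln(44.78)/0.3740 = 10.1656
A = e^10.1656 ≈ 25993 km²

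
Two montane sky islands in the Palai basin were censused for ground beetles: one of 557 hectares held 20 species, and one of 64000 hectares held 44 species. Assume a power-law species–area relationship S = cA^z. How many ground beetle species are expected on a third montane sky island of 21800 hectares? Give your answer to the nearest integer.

37

z = ln(44/20) / ln(64000/557) = 0.7885 / 4.7441 = 0.1662
c = 20 / 557^0.1662 = 20 / 2.86 = 6.993
S₃ = 6.993 × 21800^0.1662 = 6.993 × 5.261 ≈ 36.79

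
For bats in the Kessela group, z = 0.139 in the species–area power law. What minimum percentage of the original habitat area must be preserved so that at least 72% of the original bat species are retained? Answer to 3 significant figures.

9.41%

Need (A_new/A_old)^0.139 = 0.72, so A_new/A_old = 0.72^(1/0.139) = 0.72^7.194
ln(A_new/A_old) = ln 0.72 / 0.139 = -0.3285 / 0.139 = -2.3633
A_new/A_old = e^-2.3633 ≈ 0.09411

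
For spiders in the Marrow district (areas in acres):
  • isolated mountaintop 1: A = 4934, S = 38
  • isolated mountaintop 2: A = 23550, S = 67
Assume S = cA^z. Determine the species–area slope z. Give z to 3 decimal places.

0.363

Taking logs: ln S = ln c + z ln A, so z = (ln S₂ − ln S₁)/(ln A₂ − ln A₁).
z = ln(67/38) / ln(23550/4934) = ln(1.763) / ln(4.773) = 0.5671 / 1.5630 = 0.3628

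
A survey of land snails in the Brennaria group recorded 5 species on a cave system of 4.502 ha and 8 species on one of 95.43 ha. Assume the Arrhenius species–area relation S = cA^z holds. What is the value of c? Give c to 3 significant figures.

z = ln(S₂/S₁) / ln(A₂/A₁) = ln(8/5) / ln(95.43/4.502) = 0.4700 / 3.0539 = 0.1539
c = S₁ / A₁^z = 5 / 4.502^0.1539 = 5 / 1.261 = 3.967

3.97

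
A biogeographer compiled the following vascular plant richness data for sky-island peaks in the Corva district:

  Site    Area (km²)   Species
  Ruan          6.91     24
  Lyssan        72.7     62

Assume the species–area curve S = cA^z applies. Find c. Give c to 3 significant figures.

11.0

z = ln(S₂/S₁) / ln(A₂/A₁) = ln(62/24) / ln(72.7/6.91) = 0.9491 / 2.3534 = 0.4033
c = S₁ / A₁^z = 24 / 6.91^0.4033 = 24 / 2.18 = 11.01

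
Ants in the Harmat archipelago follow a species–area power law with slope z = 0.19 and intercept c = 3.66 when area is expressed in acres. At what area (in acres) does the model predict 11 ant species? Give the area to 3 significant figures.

328 acres

11 = 3.66 × A^0.19  ⇒  A^0.19 = 11/3.66 = 3.005
ln A = ln(3.005) / 0.19 = 1.1004 / 0.19 = 5.7917
A = e^5.7917 ≈ 327.6 acres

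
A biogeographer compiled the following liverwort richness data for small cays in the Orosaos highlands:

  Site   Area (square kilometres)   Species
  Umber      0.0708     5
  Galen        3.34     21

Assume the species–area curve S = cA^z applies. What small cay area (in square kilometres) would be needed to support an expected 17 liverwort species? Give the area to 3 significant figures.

1.89 square kilometres

z = ln(21/5) / ln(3.34/0.0708) = 1.4351 / 3.8539 = 0.3724
c = 5 / 0.0708^0.3724 = 5 / 0.3731 = 13.4
A = (17/13.4)^(1/0.3724) ⇒ ln A = ln(1.268)/0.3724 = 0.6385
A = e^0.6385 ≈ 1.894 square kilometres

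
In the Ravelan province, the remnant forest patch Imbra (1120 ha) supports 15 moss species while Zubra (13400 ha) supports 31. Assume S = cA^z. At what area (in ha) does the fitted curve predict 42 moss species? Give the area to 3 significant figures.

z = ln(31/15) / ln(13400/1120) = 0.7259 / 2.4819 = 0.2925
c = 15 / 1120^0.2925 = 15 / 7.796 = 1.924
A = (42/1.924)^(1/0.2925) ⇒ ln A = ln(21.83)/0.2925 = 10.5413
A = e^10.5413 ≈ 37846 ha

37800 ha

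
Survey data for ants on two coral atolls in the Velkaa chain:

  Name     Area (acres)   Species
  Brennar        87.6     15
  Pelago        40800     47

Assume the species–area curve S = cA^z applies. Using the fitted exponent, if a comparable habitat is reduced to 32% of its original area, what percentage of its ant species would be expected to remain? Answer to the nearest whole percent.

z = ln(47/15) / ln(40800/87.6) = 1.1421 / 6.1437 = 0.1859
S_new/S_old = (A_new/A_old)^z = 0.32^0.1859 = exp(0.1859 × -1.1394) = 0.8091

81%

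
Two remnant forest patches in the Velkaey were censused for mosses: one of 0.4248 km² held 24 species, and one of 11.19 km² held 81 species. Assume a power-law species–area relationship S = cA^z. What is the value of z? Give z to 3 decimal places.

Taking logs: ln S = ln c + z ln A, so z = (ln S₂ − ln S₁)/(ln A₂ − ln A₁).
z = ln(81/24) / ln(11.19/0.4248) = ln(3.375) / ln(26.34) = 1.2164 / 3.2712 = 0.3719

0.372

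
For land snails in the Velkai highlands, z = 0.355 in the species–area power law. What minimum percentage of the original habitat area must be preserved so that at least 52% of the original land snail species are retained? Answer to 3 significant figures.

15.8%

Need (A_new/A_old)^0.355 = 0.52, so A_new/A_old = 0.52^(1/0.355) = 0.52^2.817
ln(A_new/A_old) = ln 0.52 / 0.355 = -0.6539 / 0.355 = -1.8420
A_new/A_old = e^-1.8420 ≈ 0.1585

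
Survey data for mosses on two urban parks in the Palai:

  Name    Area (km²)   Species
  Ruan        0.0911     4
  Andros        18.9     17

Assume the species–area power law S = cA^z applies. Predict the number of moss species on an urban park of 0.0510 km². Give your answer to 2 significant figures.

z = ln(17/4) / ln(18.9/0.0911) = 1.4469 / 5.3350 = 0.2712
c = 4 / 0.0911^0.2712 = 4 / 0.5222 = 7.66
S₃ = 7.66 × 0.051^0.2712 = 7.66 × 0.4461 ≈ 3.418

3.4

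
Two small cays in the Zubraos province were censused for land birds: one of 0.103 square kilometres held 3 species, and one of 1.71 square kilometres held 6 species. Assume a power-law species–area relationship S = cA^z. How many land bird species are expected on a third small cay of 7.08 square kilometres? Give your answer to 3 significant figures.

8.52

z = ln(6/3) / ln(1.71/0.103) = 0.6931 / 2.8095 = 0.2467
c = 3 / 0.103^0.2467 = 3 / 0.5708 = 5.256
S₃ = 5.256 × 7.08^0.2467 = 5.256 × 1.621 ≈ 8.519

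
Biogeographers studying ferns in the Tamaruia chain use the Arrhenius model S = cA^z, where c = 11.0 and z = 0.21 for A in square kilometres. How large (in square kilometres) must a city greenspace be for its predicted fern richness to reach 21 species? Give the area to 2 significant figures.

22 square kilometres

21 = 11 × A^0.21  ⇒  A^0.21 = 21/11 = 1.909
ln A = ln(1.909) / 0.21 = 0.6466 / 0.21 = 3.0792
A = e^3.0792 ≈ 21.74 square kilometres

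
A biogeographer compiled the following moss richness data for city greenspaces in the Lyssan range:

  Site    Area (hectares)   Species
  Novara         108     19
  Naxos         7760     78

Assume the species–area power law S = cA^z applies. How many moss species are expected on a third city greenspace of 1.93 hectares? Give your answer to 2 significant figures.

z = ln(78/19) / ln(7760/108) = 1.4123 / 4.2746 = 0.3304
c = 19 / 108^0.3304 = 19 / 4.697 = 4.045
S₃ = 4.045 × 1.93^0.3304 = 4.045 × 1.243 ≈ 5.027

5.0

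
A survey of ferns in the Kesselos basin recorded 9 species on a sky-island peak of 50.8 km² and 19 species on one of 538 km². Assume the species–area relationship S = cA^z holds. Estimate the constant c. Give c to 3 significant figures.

2.59

z = ln(S₂/S₁) / ln(A₂/A₁) = ln(19/9) / ln(538/50.8) = 0.7472 / 2.3600 = 0.3166
c = S₁ / A₁^z = 9 / 50.8^0.3166 = 9 / 3.468 = 2.595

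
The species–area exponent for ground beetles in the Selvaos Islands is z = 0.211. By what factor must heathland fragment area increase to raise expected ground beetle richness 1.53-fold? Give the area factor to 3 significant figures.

(A₂/A₁)^0.211 = 1.53, so A₂/A₁ = 1.53^(1/0.211) = 1.53^4.739
ln(A₂/A₁) = ln 1.53 / 0.211 = 0.4253 / 0.211 = 2.0155
A₂/A₁ = e^2.0155 ≈ 7.504

7.50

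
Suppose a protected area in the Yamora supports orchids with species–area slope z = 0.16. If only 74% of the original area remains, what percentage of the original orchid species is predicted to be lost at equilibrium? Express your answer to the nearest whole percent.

S_new/S_old = (A_new/A_old)^z = 0.74^0.16
= exp(0.16 × ln 0.74) = exp(0.16 × -0.3011) = exp(-0.0482) ≈ 0.953
Fraction lost = 1 − 0.953 = 0.04703

5%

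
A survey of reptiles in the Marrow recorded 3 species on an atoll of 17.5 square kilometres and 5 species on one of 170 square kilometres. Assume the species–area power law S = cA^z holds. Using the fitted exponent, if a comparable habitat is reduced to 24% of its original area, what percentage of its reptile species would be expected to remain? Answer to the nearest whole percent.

73%

z = ln(5/3) / ln(170/17.5) = 0.5108 / 2.2736 = 0.2247
S_new/S_old = (A_new/A_old)^z = 0.24^0.2247 = exp(0.2247 × -1.4271) = 0.7257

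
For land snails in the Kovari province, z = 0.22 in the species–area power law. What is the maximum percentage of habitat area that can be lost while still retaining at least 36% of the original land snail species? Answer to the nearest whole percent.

99%

Need (A_new/A_old)^0.22 = 0.36, so A_new/A_old = 0.36^(1/0.22) = 0.36^4.545
ln(A_new/A_old) = ln 0.36 / 0.22 = -1.0217 / 0.22 = -4.6439
A_new/A_old = e^-4.6439 ≈ 0.00962
Fraction that can be lost = 1 − 0.00962 = 0.9904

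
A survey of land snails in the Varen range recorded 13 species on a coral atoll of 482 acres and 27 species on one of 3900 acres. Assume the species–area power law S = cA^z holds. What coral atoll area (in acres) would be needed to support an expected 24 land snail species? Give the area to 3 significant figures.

2780 acres

z = ln(27/13) / ln(3900/482) = 0.7309 / 2.0908 = 0.3496
c = 13 / 482^0.3496 = 13 / 8.668 = 1.5
A = (24/1.5)^(1/0.3496) ⇒ ln A = ln(16)/0.3496 = 7.9318
A = e^7.9318 ≈ 2784 acres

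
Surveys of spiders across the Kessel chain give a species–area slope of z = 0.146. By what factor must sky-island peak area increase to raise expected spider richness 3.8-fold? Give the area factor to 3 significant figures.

(A₂/A₁)^0.146 = 3.8, so A₂/A₁ = 3.8^(1/0.146) = 3.8^6.849
ln(A₂/A₁) = ln 3.8 / 0.146 = 1.3350 / 0.146 = 9.1438
A₂/A₁ = e^9.1438 ≈ 9357

9360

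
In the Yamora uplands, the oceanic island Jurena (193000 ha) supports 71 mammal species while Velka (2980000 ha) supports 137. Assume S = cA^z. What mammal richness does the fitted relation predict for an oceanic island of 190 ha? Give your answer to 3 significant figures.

z = ln(137/71) / ln(2980000/193000) = 0.6573 / 2.7370 = 0.2402
c = 71 / 193000^0.2402 = 71 / 18.59 = 3.819
S₃ = 3.819 × 190^0.2402 = 3.819 × 3.526 ≈ 13.46

13.5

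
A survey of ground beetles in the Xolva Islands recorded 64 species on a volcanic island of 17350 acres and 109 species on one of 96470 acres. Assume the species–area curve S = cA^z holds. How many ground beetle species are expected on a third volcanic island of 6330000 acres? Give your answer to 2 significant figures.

400

z = ln(109/64) / ln(96470/17350) = 0.5325 / 1.7156 = 0.3104
c = 64 / 17350^0.3104 = 64 / 20.69 = 3.094
S₃ = 3.094 × 6330000^0.3104 = 3.094 × 129.1 ≈ 399.3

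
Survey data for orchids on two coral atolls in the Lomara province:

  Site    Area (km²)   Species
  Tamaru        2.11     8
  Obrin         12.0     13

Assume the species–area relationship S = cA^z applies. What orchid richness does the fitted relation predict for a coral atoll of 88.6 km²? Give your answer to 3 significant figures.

22.7

z = ln(13/8) / ln(12/2.11) = 0.4855 / 1.7382 = 0.2793
c = 8 / 2.11^0.2793 = 8 / 1.232 = 6.494
S₃ = 6.494 × 88.6^0.2793 = 6.494 × 3.499 ≈ 22.72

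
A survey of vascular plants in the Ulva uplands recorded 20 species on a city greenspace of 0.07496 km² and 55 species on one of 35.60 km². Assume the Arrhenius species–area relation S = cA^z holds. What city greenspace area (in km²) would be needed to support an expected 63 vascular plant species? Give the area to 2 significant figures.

81 km²

z = ln(55/20) / ln(35.6/0.07496) = 1.0116 / 6.1631 = 0.1641
c = 20 / 0.07496^0.1641 = 20 / 0.6536 = 30.6
A = (63/30.6)^(1/0.1641) ⇒ ln A = ln(2.059)/0.1641 = 4.3997
A = e^4.3997 ≈ 81.43 km²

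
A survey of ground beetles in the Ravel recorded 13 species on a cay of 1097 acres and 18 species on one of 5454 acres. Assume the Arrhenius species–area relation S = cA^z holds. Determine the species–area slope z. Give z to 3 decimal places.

0.203

Taking logs: ln S = ln c + z ln A, so z = (ln S₂ − ln S₁)/(ln A₂ − ln A₁).
z = ln(18/13) / ln(5454/1097) = ln(1.385) / ln(4.972) = 0.3254 / 1.6038 = 0.2029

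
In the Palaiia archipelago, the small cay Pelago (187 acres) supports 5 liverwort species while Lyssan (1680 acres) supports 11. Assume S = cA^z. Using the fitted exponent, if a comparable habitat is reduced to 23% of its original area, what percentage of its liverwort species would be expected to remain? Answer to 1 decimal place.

59.0%

z = ln(11/5) / ln(1680/187) = 0.7885 / 2.1954 = 0.3591
S_new/S_old = (A_new/A_old)^z = 0.23^0.3591 = exp(0.3591 × -1.4697) = 0.5899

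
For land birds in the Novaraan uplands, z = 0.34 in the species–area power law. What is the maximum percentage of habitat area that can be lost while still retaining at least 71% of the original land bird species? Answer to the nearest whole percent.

63%

Need (A_new/A_old)^0.34 = 0.71, so A_new/A_old = 0.71^(1/0.34) = 0.71^2.941
ln(A_new/A_old) = ln 0.71 / 0.34 = -0.3425 / 0.34 = -1.0073
A_new/A_old = e^-1.0073 ≈ 0.3652
Fraction that can be lost = 1 − 0.3652 = 0.6348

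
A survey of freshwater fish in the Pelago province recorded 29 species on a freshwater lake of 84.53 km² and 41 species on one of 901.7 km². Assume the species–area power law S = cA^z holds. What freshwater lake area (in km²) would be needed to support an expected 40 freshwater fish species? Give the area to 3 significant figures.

z = ln(41/29) / ln(901.7/84.53) = 0.3463 / 2.3672 = 0.1463
c = 29 / 84.53^0.1463 = 29 / 1.914 = 15.15
A = (40/15.15)^(1/0.1463) ⇒ ln A = ln(2.64)/0.1463 = 6.6355
A = e^6.6355 ≈ 761.6 km²

762 km²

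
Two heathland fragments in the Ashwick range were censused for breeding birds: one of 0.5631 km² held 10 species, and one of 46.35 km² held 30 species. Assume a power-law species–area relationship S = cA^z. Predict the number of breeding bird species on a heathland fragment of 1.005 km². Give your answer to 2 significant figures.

z = ln(30/10) / ln(46.35/0.5631) = 1.0986 / 4.4105 = 0.2491
c = 10 / 0.5631^0.2491 = 10 / 0.8667 = 11.54
S₃ = 11.54 × 1.005^0.2491 = 11.54 × 1.001 ≈ 11.55

12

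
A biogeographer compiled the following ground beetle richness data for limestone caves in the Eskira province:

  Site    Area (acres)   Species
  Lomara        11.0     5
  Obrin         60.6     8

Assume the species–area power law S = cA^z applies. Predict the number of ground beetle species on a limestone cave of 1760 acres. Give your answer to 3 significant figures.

z = ln(8/5) / ln(60.6/11) = 0.4700 / 1.7064 = 0.2754
c = 5 / 11^0.2754 = 5 / 1.936 = 2.583
S₃ = 2.583 × 1760^0.2754 = 2.583 × 7.833 ≈ 20.23

20.2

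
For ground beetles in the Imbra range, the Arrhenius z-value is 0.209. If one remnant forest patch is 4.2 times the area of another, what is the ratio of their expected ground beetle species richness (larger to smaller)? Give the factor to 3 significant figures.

1.35

S₂/S₁ = (A₂/A₁)^z = 4.2^0.209
ln(S₂/S₁) = 0.209 × ln 4.2 = 0.209 × 1.4351 = 0.2999
S₂/S₁ = e^0.2999 ≈ 1.35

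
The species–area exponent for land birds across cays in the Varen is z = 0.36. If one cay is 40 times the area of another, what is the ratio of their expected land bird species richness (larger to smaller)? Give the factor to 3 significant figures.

S₂/S₁ = (A₂/A₁)^z = 40^0.36
ln(S₂/S₁) = 0.36 × ln 40 = 0.36 × 3.6889 = 1.3280
S₂/S₁ = e^1.3280 ≈ 3.773

3.77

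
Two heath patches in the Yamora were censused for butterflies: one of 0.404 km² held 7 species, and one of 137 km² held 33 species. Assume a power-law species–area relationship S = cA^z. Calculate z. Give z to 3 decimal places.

0.266

Taking logs: ln S = ln c + z ln A, so z = (ln S₂ − ln S₁)/(ln A₂ − ln A₁).
z = ln(33/7) / ln(137/0.404) = ln(4.714) / ln(339.1) = 1.5506 / 5.8263 = 0.2661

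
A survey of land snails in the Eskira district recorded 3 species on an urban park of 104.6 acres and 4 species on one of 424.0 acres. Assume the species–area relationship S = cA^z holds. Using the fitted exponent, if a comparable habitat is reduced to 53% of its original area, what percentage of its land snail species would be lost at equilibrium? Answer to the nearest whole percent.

z = ln(4/3) / ln(424/104.6) = 0.2877 / 1.3996 = 0.2055
S_new/S_old = (A_new/A_old)^z = 0.53^0.2055 = exp(0.2055 × -0.6349) = 0.8777
Fraction lost = 1 − 0.8777 = 0.1223

12%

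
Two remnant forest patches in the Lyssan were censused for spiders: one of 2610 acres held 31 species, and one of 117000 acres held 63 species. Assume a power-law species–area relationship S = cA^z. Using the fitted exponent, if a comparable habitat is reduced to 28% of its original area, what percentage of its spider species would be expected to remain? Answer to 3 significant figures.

78.9%

z = ln(63/31) / ln(117000/2610) = 0.7091 / 3.8028 = 0.1865
S_new/S_old = (A_new/A_old)^z = 0.28^0.1865 = exp(0.1865 × -1.2730) = 0.7887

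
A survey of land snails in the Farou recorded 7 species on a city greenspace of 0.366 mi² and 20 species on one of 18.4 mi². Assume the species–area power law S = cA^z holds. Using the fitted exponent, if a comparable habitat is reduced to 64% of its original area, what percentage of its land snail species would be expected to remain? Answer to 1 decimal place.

z = ln(20/7) / ln(18.4/0.366) = 1.0498 / 3.9175 = 0.2680
S_new/S_old = (A_new/A_old)^z = 0.64^0.2680 = exp(0.2680 × -0.4463) = 0.8873

88.7%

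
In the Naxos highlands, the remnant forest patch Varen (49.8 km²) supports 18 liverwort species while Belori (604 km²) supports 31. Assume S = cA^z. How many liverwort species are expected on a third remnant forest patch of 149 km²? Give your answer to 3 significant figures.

z = ln(31/18) / ln(604/49.8) = 0.5436 / 2.4956 = 0.2178
c = 18 / 49.8^0.2178 = 18 / 2.343 = 7.684
S₃ = 7.684 × 149^0.2178 = 7.684 × 2.974 ≈ 22.85

22.9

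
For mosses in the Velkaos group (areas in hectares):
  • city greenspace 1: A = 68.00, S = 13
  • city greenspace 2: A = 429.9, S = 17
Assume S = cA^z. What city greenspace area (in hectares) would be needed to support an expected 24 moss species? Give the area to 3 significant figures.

z = ln(17/13) / ln(429.9/68) = 0.2683 / 1.8440 = 0.1455
c = 13 / 68^0.1455 = 13 / 1.848 = 7.037
A = (24/7.037)^(1/0.1455) ⇒ ln A = ln(3.411)/0.1455 = 8.4340
A = e^8.4340 ≈ 4601 hectares

4600 hectares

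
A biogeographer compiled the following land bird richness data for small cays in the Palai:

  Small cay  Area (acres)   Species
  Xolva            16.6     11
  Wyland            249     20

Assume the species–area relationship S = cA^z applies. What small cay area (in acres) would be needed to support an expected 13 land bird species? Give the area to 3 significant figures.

35.4 acres

z = ln(20/11) / ln(249/16.6) = 0.5978 / 2.7081 = 0.2208
c = 11 / 16.6^0.2208 = 11 / 1.859 = 5.916
A = (13/5.916)^(1/0.2208) ⇒ ln A = ln(2.197)/0.2208 = 3.5661
A = e^3.5661 ≈ 35.38 acres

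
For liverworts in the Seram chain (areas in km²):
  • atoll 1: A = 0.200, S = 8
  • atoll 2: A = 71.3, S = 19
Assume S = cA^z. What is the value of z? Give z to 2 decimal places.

Taking logs: ln S = ln c + z ln A, so z = (ln S₂ − ln S₁)/(ln A₂ − ln A₁).
z = ln(19/8) / ln(71.3/0.2) = ln(2.375) / ln(356.5) = 0.8650 / 5.8763 = 0.1472

0.15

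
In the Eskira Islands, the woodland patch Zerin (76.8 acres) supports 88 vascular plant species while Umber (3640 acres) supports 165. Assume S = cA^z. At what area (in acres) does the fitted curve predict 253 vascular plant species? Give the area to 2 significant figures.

z = ln(165/88) / ln(3640/76.8) = 0.6286 / 3.8585 = 0.1629
c = 88 / 76.8^0.1629 = 88 / 2.028 = 43.38
A = (253/43.38)^(1/0.1629) ⇒ ln A = ln(5.832)/0.1629 = 10.8235
A = e^10.8235 ≈ 50186 acres

50000 acres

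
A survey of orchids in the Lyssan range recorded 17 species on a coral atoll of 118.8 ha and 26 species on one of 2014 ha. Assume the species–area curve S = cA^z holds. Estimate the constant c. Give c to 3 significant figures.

z = ln(S₂/S₁) / ln(A₂/A₁) = ln(26/17) / ln(2014/118.8) = 0.4249 / 2.8304 = 0.1501
c = S₁ / A₁^z = 17 / 118.8^0.1501 = 17 / 2.049 = 8.298

8.30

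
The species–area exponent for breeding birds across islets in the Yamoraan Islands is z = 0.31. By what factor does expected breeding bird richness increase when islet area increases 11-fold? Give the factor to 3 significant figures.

2.10

S₂/S₁ = (A₂/A₁)^z = 11^0.31
ln(S₂/S₁) = 0.31 × ln 11 = 0.31 × 2.3979 = 0.7433
S₂/S₁ = e^0.7433 ≈ 2.103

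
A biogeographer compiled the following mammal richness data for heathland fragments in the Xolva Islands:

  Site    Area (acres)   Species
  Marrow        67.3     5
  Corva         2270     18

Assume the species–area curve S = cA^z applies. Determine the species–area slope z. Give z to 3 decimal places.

0.364

Taking logs: ln S = ln c + z ln A, so z = (ln S₂ − ln S₁)/(ln A₂ − ln A₁).
z = ln(18/5) / ln(2270/67.3) = ln(3.6) / ln(33.73) = 1.2809 / 3.5184 = 0.3641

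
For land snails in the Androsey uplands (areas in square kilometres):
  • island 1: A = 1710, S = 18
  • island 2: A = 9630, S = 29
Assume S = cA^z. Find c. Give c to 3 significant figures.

z = ln(S₂/S₁) / ln(A₂/A₁) = ln(29/18) / ln(9630/1710) = 0.4769 / 1.7284 = 0.2759
c = S₁ / A₁^z = 18 / 1710^0.2759 = 18 / 7.8 = 2.308

2.31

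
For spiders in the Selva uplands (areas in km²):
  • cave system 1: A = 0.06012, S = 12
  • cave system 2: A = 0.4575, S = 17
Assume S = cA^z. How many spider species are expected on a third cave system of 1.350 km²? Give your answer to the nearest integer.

20

z = ln(17/12) / ln(0.4575/0.06012) = 0.3483 / 2.0294 = 0.1716
c = 12 / 0.06012^0.1716 = 12 / 0.6172 = 19.44
S₃ = 19.44 × 1.35^0.1716 = 19.44 × 1.053 ≈ 20.47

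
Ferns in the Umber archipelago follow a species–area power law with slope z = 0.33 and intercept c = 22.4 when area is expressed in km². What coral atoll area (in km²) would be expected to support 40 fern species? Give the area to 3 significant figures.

5.80 km²

40 = 22.4 × A^0.33  ⇒  A^0.33 = 40/22.4 = 1.786
ln A = ln(1.786) / 0.33 = 0.5798 / 0.33 = 1.7570
A = e^1.7570 ≈ 5.795 km²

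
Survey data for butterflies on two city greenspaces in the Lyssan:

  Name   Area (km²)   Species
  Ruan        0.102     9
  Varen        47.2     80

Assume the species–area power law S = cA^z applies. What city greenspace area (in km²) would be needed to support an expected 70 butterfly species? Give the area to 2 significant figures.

z = ln(80/9) / ln(47.2/0.102) = 2.1848 / 6.1372 = 0.3560
c = 9 / 0.102^0.3560 = 9 / 0.4437 = 20.29
A = (70/20.29)^(1/0.3560) ⇒ ln A = ln(3.451)/0.3560 = 3.4793
A = e^3.4793 ≈ 32.44 km²

32 km²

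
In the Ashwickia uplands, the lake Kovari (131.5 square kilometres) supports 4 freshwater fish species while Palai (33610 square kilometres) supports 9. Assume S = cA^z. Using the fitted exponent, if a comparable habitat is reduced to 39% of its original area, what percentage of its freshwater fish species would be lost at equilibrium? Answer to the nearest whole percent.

z = ln(9/4) / ln(33610/131.5) = 0.8109 / 5.5436 = 0.1463
S_new/S_old = (A_new/A_old)^z = 0.39^0.1463 = exp(0.1463 × -0.9416) = 0.8713
Fraction lost = 1 − 0.8713 = 0.1287

13%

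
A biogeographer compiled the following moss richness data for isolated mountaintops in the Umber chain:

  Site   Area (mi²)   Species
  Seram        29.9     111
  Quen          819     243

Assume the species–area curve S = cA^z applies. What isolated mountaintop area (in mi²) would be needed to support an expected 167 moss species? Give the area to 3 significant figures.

z = ln(243/111) / ln(819/29.9) = 0.7835 / 3.3102 = 0.2367
c = 111 / 29.9^0.2367 = 111 / 2.235 = 49.66
A = (167/49.66)^(1/0.2367) ⇒ ln A = ln(3.363)/0.2367 = 5.1235
A = e^5.1235 ≈ 167.9 mi²

168 mi²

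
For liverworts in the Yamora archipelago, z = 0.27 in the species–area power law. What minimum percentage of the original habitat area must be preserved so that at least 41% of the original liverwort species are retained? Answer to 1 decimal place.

Need (A_new/A_old)^0.27 = 0.41, so A_new/A_old = 0.41^(1/0.27) = 0.41^3.704
ln(A_new/A_old) = ln 0.41 / 0.27 = -0.8916 / 0.27 = -3.3022
A_new/A_old = e^-3.3022 ≈ 0.0368

3.7%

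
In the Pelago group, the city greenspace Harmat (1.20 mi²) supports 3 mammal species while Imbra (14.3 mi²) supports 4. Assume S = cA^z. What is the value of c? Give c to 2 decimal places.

2.94

z = ln(S₂/S₁) / ln(A₂/A₁) = ln(4/3) / ln(14.3/1.2) = 0.2877 / 2.4779 = 0.1161
c = S₁ / A₁^z = 3 / 1.2^0.1161 = 3 / 1.021 = 2.937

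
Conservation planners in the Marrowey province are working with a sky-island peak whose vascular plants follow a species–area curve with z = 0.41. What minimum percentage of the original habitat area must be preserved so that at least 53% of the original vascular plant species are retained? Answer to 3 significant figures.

21.3%

Need (A_new/A_old)^0.41 = 0.53, so A_new/A_old = 0.53^(1/0.41) = 0.53^2.439
ln(A_new/A_old) = ln 0.53 / 0.41 = -0.6349 / 0.41 = -1.5485
A_new/A_old = e^-1.5485 ≈ 0.2126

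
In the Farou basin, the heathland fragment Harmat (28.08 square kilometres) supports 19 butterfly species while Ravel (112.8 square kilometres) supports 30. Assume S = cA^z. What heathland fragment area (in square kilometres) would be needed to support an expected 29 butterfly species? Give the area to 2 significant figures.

100 square kilometres

z = ln(30/19) / ln(112.8/28.08) = 0.4568 / 1.3906 = 0.3285
c = 19 / 28.08^0.3285 = 19 / 2.991 = 6.353
A = (29/6.353)^(1/0.3285) ⇒ ln A = ln(4.565)/0.3285 = 4.6224
A = e^4.6224 ≈ 101.7 square kilometres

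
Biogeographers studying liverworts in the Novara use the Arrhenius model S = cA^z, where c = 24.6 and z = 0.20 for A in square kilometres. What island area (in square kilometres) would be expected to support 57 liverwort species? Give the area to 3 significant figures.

66.8 square kilometres

57 = 24.6 × A^0.2  ⇒  A^0.2 = 57/24.6 = 2.317
ln A = ln(2.317) / 0.2 = 0.8403 / 0.2 = 4.2015
A = e^4.2015 ≈ 66.79 square kilometres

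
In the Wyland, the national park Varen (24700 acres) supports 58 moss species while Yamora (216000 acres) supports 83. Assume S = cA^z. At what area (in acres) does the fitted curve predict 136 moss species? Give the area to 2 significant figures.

4300000 acres

z = ln(83/58) / ln(216000/24700) = 0.3584 / 2.1685 = 0.1653
c = 58 / 24700^0.1653 = 58 / 5.321 = 10.9
A = (136/10.9)^(1/0.1653) ⇒ ln A = ln(12.48)/0.1653 = 15.2708
A = e^15.2708 ≈ 4285912 acres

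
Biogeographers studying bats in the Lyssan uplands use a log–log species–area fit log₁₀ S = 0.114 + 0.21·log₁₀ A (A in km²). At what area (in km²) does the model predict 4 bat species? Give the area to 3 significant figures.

211 km²

4 = 1.3 × A^0.21  ⇒  A^0.21 = 4/1.3 = 3.077
ln A = ln(3.077) / 0.21 = 1.1238 / 0.21 = 5.3514
A = e^5.3514 ≈ 210.9 km²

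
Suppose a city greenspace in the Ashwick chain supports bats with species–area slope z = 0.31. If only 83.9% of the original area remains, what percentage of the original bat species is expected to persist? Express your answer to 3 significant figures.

94.7%

S_new/S_old = (A_new/A_old)^z = 0.839^0.31
= exp(0.31 × ln 0.839) = exp(0.31 × -0.1755) = exp(-0.0544) ≈ 0.947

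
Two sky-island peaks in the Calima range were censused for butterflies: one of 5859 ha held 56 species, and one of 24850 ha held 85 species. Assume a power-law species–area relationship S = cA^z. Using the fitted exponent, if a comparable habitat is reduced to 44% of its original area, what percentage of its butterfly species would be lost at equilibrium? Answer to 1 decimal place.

21.1%

z = ln(85/56) / ln(24850/5859) = 0.4173 / 1.4449 = 0.2888
S_new/S_old = (A_new/A_old)^z = 0.44^0.2888 = exp(0.2888 × -0.8210) = 0.7889
Fraction lost = 1 − 0.7889 = 0.2111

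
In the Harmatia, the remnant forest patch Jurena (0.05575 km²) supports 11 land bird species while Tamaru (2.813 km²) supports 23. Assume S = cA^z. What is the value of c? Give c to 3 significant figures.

z = ln(S₂/S₁) / ln(A₂/A₁) = ln(23/11) / ln(2.813/0.05575) = 0.7376 / 3.9211 = 0.1881
c = S₁ / A₁^z = 11 / 0.05575^0.1881 = 11 / 0.581 = 18.93

18.9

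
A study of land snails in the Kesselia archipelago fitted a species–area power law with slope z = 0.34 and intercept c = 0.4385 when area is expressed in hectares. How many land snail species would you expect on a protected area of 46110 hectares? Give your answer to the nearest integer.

17 species

S = 0.4385 × 46110^0.34
ln S = ln 0.4385 + 0.34 × ln 46110 = -0.8244 + 0.34 × 10.7388 = 2.8268
S = e^2.8268 ≈ 16.89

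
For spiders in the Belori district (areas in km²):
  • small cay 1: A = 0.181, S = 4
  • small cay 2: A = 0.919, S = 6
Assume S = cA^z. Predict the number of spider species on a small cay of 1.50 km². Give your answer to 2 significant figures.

z = ln(6/4) / ln(0.919/0.181) = 0.4055 / 1.6248 = 0.2495
c = 4 / 0.181^0.2495 = 4 / 0.6528 = 6.128
S₃ = 6.128 × 1.5^0.2495 = 6.128 × 1.106 ≈ 6.78

6.8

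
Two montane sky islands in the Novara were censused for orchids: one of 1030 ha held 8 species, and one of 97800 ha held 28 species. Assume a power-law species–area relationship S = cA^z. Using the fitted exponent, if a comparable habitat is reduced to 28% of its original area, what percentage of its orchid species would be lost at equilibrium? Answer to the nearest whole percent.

z = ln(28/8) / ln(97800/1030) = 1.2528 / 4.5534 = 0.2751
S_new/S_old = (A_new/A_old)^z = 0.28^0.2751 = exp(0.2751 × -1.2730) = 0.7045
Fraction lost = 1 − 0.7045 = 0.2955

30%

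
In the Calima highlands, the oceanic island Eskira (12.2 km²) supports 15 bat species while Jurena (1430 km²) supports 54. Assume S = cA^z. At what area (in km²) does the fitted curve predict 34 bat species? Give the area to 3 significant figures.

z = ln(54/15) / ln(1430/12.2) = 1.2809 / 4.7640 = 0.2689
c = 15 / 12.2^0.2689 = 15 / 1.959 = 7.656
A = (34/7.656)^(1/0.2689) ⇒ ln A = ln(4.441)/0.2689 = 5.5449
A = e^5.5449 ≈ 255.9 km²

256 km²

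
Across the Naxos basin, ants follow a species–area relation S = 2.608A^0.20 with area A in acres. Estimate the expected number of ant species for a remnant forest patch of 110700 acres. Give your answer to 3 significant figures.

26.6

S = 2.608 × 110700^0.2
ln S = ln 2.608 + 0.2 × ln 110700 = 0.9586 + 0.2 × 11.6146 = 3.2815
S = e^3.2815 ≈ 26.62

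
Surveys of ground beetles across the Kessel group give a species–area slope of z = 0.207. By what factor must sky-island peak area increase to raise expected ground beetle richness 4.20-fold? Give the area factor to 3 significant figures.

1030

(A₂/A₁)^0.207 = 4.2, so A₂/A₁ = 4.2^(1/0.207) = 4.2^4.831
ln(A₂/A₁) = ln 4.2 / 0.207 = 1.4351 / 0.207 = 6.9328
A₂/A₁ = e^6.9328 ≈ 1025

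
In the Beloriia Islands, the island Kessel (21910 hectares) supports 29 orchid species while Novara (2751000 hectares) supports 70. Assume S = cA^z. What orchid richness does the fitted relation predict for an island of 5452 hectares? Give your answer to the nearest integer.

z = ln(70/29) / ln(2751000/21910) = 0.8812 / 4.8328 = 0.1823
c = 29 / 21910^0.1823 = 29 / 6.187 = 4.687
S₃ = 4.687 × 5452^0.1823 = 4.687 × 4.801 ≈ 22.5

23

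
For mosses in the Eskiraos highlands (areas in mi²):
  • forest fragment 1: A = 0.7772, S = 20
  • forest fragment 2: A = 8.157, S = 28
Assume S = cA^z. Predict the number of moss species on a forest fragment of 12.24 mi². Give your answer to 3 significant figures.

z = ln(28/20) / ln(8.157/0.7772) = 0.3365 / 2.3509 = 0.1431
c = 20 / 0.7772^0.1431 = 20 / 0.9646 = 20.73
S₃ = 20.73 × 12.24^0.1431 = 20.73 × 1.431 ≈ 29.67

29.7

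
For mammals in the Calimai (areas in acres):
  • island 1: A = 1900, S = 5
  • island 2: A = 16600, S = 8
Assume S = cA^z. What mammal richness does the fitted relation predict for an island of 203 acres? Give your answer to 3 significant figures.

3.08

z = ln(8/5) / ln(16600/1900) = 0.4700 / 2.1675 = 0.2168
c = 5 / 1900^0.2168 = 5 / 5.14 = 0.9728
S₃ = 0.9728 × 203^0.2168 = 0.9728 × 3.165 ≈ 3.079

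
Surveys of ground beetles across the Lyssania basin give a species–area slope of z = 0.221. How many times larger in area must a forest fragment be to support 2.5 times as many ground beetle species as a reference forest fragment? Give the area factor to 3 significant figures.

63.2

(A₂/A₁)^0.221 = 2.5, so A₂/A₁ = 2.5^(1/0.221) = 2.5^4.525
ln(A₂/A₁) = ln 2.5 / 0.221 = 0.9163 / 0.221 = 4.1461
A₂/A₁ = e^4.1461 ≈ 63.19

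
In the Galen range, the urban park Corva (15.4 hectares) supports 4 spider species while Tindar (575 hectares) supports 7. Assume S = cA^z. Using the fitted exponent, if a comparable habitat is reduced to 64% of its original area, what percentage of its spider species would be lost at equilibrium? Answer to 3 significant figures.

z = ln(7/4) / ln(575/15.4) = 0.5596 / 3.6200 = 0.1546
S_new/S_old = (A_new/A_old)^z = 0.64^0.1546 = exp(0.1546 × -0.4463) = 0.9333
Fraction lost = 1 − 0.9333 = 0.06667

6.67%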